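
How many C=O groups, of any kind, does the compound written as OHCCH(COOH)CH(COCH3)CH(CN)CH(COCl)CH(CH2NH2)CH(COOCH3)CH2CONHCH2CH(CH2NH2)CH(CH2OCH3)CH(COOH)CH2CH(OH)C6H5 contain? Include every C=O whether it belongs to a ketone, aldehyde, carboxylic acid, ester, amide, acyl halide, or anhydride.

7

OHC: aldehyde, 1 C=O (running total 1).
CH(COOH): carboxylic acid, 1 C=O (running total 2).
CH(COCH3): ketone, 1 C=O (running total 3).
CH(COCl): acyl halide, 1 C=O (running total 4).
CH(COOCH3): ester, 1 C=O (running total 5).
CH2CONHCH2: amide, 1 C=O (running total 6).
CH(COOH): carboxylic acid, 1 C=O (running total 7).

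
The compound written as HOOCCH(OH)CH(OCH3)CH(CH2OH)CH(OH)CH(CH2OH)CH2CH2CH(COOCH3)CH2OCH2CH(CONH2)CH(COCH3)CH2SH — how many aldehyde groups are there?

Working along the chain:
  HOOC: –COOH: carbonyl C bonded to –OH and C → carboxylic acid (the –OH is not a separate alcohol).
  CH(OH): –OH on an sp³ carbon → alcohol (secondary).
  CH(OCH3): pendant –OCH3: C–O–C with sp³ C, no adjacent C=O → ether.
  CH(CH2OH): pendant –CH2OH on an sp³ backbone C → alcohol.
  CH(OH): –OH on an sp³ carbon → alcohol (secondary).
  CH(CH2OH): pendant –CH2OH on an sp³ backbone C → alcohol.
  CH(COOCH3): pendant –COOCH3: carbonyl C bonded to C and –OCH3 → ester.
  CH2OCH2: C–O–C with sp³ carbons on both sides and no adjacent C=O → ether.
  CH(CONH2): pendant –CONH2: carbonyl C bonded to C and N → amide.
  CH(COCH3): pendant –COCH3: carbonyl C bonded to two carbons → ketone.
  CH2SH: –SH on an sp³ carbon → thiol.
No segment is a aldehyde: HOOC is carboxylic acid, not aldehyde; CH(COOCH3) is ester, not aldehyde; CH(COCH3) is ketone, not aldehyde. → 0.

0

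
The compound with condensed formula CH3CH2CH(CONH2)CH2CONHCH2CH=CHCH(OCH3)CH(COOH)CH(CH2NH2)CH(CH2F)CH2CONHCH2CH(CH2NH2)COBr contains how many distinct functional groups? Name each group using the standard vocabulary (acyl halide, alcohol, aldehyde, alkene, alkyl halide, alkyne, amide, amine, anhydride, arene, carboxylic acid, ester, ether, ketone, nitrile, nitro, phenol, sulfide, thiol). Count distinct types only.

7

Reading the structure from left to right:
  CH(CONH2): pendant –CONH2: carbonyl C bonded to C and N → amide.
  CH2CONHCH2: –C(=O)–N– linkage → amide (the N is not an amine).
  CH=CH: C=C double bond → alkene.
  CH(OCH3): pendant –OCH3: C–O–C with sp³ C, no adjacent C=O → ether.
  CH(COOH): pendant –COOH: carbonyl C bonded to C and –OH → carboxylic acid.
  CH(CH2NH2): pendant –CH2NH2: N on sp³ C, no adjacent C=O → amine.
  CH(CH2F): pendant –CH2X: halogen on sp³ carbon → alkyl halide.
  CH2CONHCH2: –C(=O)–N– linkage → amide (the N is not an amine).
  CH(CH2NH2): pendant –CH2NH2: N on sp³ C, no adjacent C=O → amine.
  COBr: –C(=O)Br: carbonyl C bonded to C and to a halogen → acyl halide (not alkyl halide).
Distinct types present: acyl halide, alkene, alkyl halide, amide, amine, carboxylic acid, ether.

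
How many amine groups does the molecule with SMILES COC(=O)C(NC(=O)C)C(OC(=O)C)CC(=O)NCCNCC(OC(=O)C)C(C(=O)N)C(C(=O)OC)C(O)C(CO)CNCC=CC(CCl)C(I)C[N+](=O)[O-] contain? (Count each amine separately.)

Working along the chain:
  CH3OOC: CH3O–C(=O)–: carbonyl C bonded to C and to –OCH3 → ester (not ketone + ether).
  CH(NHCOCH3): pendant –NHC(=O)CH3: N bonded to a carbonyl → amide (not amine).
  CH(OCOCH3): pendant –OC(=O)CH3: an acyloxy group → ester.
  CH2CONHCH2: –C(=O)–N– linkage → amide (the N is not an amine).
  CH2NHCH2: C–N–C with sp³ carbons and no adjacent C=O → amine (secondary).
  CH(OCOCH3): pendant –OC(=O)CH3: an acyloxy group → ester.
  CH(CONH2): pendant –CONH2: carbonyl C bonded to C and N → amide.
  CH(COOCH3): pendant –COOCH3: carbonyl C bonded to C and –OCH3 → ester.
  CH(OH): –OH on an sp³ carbon → alcohol (secondary).
  CH(CH2OH): pendant –CH2OH on an sp³ backbone C → alcohol.
  CH2NHCH2: C–N–C with sp³ carbons and no adjacent C=O → amine (secondary).
  CH=CH: C=C double bond → alkene.
  CH(CH2Cl): pendant –CH2X: halogen on sp³ carbon → alkyl halide.
  CH(I): halogen on an sp³ carbon → alkyl halide.
  CH2NO2: –NO2 on carbon → nitro group.
Amine appears at: CH2NHCH2, CH2NHCH2 → 2.

2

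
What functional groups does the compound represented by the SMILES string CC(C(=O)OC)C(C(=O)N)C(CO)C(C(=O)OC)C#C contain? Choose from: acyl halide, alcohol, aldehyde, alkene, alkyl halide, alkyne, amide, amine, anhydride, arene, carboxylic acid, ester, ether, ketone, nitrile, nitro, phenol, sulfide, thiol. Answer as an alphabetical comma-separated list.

Taking each segment in turn:
  CH(COOCH3): pendant –COOCH3: carbonyl C bonded to C and –OCH3 → ester.
  CH(CONH2): pendant –CONH2: carbonyl C bonded to C and N → amide.
  CH(CH2OH): pendant –CH2OH on an sp³ backbone C → alcohol.
  CH(COOCH3): pendant –COOCH3: carbonyl C bonded to C and –OCH3 → ester.
  C≡CH: C≡C triple bond → alkyne.

alcohol, alkyne, amide, ester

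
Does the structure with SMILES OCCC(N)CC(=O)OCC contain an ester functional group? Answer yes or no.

Taking each segment in turn:
  HOCH2: HO– on an sp³ carbon → alcohol.
  CH(NH2): –NH2 on an sp³ carbon with no adjacent C=O → amine.
  COOCH2CH3: –C(=O)OCH2CH3: carbonyl C bonded to C and to –OEt → ester.
The COOCH2CH3 segment supplies the ester: –C(=O)OCH2CH3: carbonyl C bonded to C and to –OEt → ester.

yes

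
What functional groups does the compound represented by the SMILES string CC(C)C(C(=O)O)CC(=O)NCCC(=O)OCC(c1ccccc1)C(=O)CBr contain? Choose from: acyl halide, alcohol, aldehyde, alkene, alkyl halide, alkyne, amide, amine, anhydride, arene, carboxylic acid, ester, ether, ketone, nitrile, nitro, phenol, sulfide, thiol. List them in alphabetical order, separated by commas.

alkyl halide, amide, arene, carboxylic acid, ester, ketone

pendant –COOH: carbonyl C bonded to C and –OH → carboxylic acid.
–C(=O)–N– linkage → amide (the N is not an amine).
–C(=O)–O–C with C on the carbonyl side → ester.
pendant –C6H5: benzene ring → arene.
–C(=O)– with carbon on both sides → ketone.
halogen on an sp³ carbon → alkyl halide.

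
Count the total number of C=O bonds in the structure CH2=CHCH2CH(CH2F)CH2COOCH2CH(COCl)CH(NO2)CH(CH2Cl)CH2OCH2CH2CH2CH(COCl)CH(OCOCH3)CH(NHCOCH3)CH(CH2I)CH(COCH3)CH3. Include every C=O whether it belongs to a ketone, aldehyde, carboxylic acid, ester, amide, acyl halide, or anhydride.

CH2COOCH2: ester, 1 C=O (running total 1).
CH(COCl): acyl halide, 1 C=O (running total 2).
CH(COCl): acyl halide, 1 C=O (running total 3).
CH(OCOCH3): ester, 1 C=O (running total 4).
CH(NHCOCH3): amide, 1 C=O (running total 5).
CH(COCH3): ketone, 1 C=O (running total 6).

6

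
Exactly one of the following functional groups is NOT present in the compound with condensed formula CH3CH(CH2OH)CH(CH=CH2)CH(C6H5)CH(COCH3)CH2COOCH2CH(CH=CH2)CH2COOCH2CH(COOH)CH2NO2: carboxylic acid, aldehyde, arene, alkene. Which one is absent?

carboxylic acid: present (CH(COOH) — pendant –COOH: carbonyl C bonded to C and –OH → carboxylic acid).
alkene: present (CH(CH=CH2) — pendant –CH=CH2: C=C double bond → alkene).
arene: present (CH(C6H5) — pendant –C6H5: benzene ring → arene).
aldehyde: absent. In CH(COCH3), the carbonyl carbon is bonded to two carbons, so it is a ketone, not an aldehyde. In CH(COOH), the carbonyl carbon bears –OH, not –H, so it is a carboxylic acid.

aldehyde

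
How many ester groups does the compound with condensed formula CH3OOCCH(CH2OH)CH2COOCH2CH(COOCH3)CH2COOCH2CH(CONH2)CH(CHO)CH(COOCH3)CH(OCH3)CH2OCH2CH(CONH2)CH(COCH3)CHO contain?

5

CH3O–C(=O)–: carbonyl C bonded to C and to –OCH3 → ester (not ketone + ether).
pendant –CH2OH on an sp³ backbone C → alcohol.
–C(=O)–O–C with C on the carbonyl side → ester.
pendant –COOCH3: carbonyl C bonded to C and –OCH3 → ester.
–C(=O)–O–C with C on the carbonyl side → ester.
pendant –CONH2: carbonyl C bonded to C and N → amide.
pendant –CHO: carbonyl C bonded to C and H → aldehyde.
pendant –COOCH3: carbonyl C bonded to C and –OCH3 → ester.
pendant –OCH3: C–O–C with sp³ C, no adjacent C=O → ether.
C–O–C with sp³ carbons on both sides and no adjacent C=O → ether.
pendant –CONH2: carbonyl C bonded to C and N → amide.
pendant –COCH3: carbonyl C bonded to two carbons → ketone.
terminal –CHO: carbonyl C bonded to H and C → aldehyde.
Ester appears at: CH3OOC, CH2COOCH2, CH(COOCH3), CH2COOCH2, CH(COOCH3) → 5.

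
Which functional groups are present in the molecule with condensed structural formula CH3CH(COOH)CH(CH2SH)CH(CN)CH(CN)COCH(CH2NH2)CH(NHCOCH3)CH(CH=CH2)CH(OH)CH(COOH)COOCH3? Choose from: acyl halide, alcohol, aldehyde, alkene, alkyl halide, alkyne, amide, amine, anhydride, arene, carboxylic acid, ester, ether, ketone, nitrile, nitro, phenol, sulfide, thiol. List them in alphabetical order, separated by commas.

Reading the structure from left to right:
  CH(COOH): pendant –COOH: carbonyl C bonded to C and –OH → carboxylic acid.
  CH(CH2SH): pendant –CH2SH → thiol.
  CH(CN): pendant –C≡N: nitrile.
  CH(CN): pendant –C≡N: nitrile.
  CO: –C(=O)– with carbon on both sides → ketone.
  CH(CH2NH2): pendant –CH2NH2: N on sp³ C, no adjacent C=O → amine.
  CH(NHCOCH3): pendant –NHC(=O)CH3: N bonded to a carbonyl → amide (not amine).
  CH(CH=CH2): pendant –CH=CH2: C=C double bond → alkene.
  CH(OH): –OH on an sp³ carbon → alcohol (secondary).
  CH(COOH): pendant –COOH: carbonyl C bonded to C and –OH → carboxylic acid.
  COOCH3: –C(=O)OCH3: carbonyl C bonded to C and to –OCH3 → ester (not ketone + ether).

alcohol, alkene, amide, amine, carboxylic acid, ester, ketone, nitrile, thiol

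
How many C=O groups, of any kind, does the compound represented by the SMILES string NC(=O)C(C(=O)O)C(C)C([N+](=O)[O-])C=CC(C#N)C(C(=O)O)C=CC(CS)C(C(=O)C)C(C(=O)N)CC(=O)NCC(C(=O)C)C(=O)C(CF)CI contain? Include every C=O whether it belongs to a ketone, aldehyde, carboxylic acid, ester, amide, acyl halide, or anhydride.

H2NCO: amide, 1 C=O (running total 1).
CH(COOH): carboxylic acid, 1 C=O (running total 2).
CH(COOH): carboxylic acid, 1 C=O (running total 3).
CH(COCH3): ketone, 1 C=O (running total 4).
CH(CONH2): amide, 1 C=O (running total 5).
CH2CONHCH2: amide, 1 C=O (running total 6).
CH(COCH3): ketone, 1 C=O (running total 7).
CO: ketone, 1 C=O (running total 8).

8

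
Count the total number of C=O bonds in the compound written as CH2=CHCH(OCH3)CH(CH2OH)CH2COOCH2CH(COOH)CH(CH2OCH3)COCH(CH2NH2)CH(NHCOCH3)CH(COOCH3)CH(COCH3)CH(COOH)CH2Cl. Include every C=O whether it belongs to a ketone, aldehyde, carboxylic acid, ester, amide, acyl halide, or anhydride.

CH2COOCH2: ester, 1 C=O (running total 1).
CH(COOH): carboxylic acid, 1 C=O (running total 2).
CO: ketone, 1 C=O (running total 3).
CH(NHCOCH3): amide, 1 C=O (running total 4).
CH(COOCH3): ester, 1 C=O (running total 5).
CH(COCH3): ketone, 1 C=O (running total 6).
CH(COOH): carboxylic acid, 1 C=O (running total 7).

7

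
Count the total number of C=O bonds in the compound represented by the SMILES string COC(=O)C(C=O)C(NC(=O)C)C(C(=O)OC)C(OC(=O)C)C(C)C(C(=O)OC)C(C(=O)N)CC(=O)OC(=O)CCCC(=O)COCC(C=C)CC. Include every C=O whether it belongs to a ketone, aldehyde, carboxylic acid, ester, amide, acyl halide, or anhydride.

10

CH3OOC: ester, 1 C=O (running total 1).
CH(CHO): aldehyde, 1 C=O (running total 2).
CH(NHCOCH3): amide, 1 C=O (running total 3).
CH(COOCH3): ester, 1 C=O (running total 4).
CH(OCOCH3): ester, 1 C=O (running total 5).
CH(COOCH3): ester, 1 C=O (running total 6).
CH(CONH2): amide, 1 C=O (running total 7).
CH2CO-O-COCH2: anhydride, 2 C=O (running total 9).
CO: ketone, 1 C=O (running total 10).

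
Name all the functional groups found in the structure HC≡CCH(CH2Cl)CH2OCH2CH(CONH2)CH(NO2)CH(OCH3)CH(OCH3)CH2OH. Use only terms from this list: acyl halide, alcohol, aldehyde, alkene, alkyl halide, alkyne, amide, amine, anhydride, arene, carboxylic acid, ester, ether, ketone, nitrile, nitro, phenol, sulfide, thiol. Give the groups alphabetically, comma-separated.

Working along the chain:
  HC≡C: C≡C triple bond → alkyne.
  CH(CH2Cl): pendant –CH2X: halogen on sp³ carbon → alkyl halide.
  CH2OCH2: C–O–C with sp³ carbons on both sides and no adjacent C=O → ether.
  CH(CONH2): pendant –CONH2: carbonyl C bonded to C and N → amide.
  CH(NO2): –NO2 on an sp³ carbon → nitro (the N=O is not a carbonyl).
  CH(OCH3): pendant –OCH3: C–O–C with sp³ C, no adjacent C=O → ether.
  CH(OCH3): pendant –OCH3: C–O–C with sp³ C, no adjacent C=O → ether.
  CH2OH: –OH on an sp³ carbon → alcohol.

alcohol, alkyl halide, alkyne, amide, ether, nitro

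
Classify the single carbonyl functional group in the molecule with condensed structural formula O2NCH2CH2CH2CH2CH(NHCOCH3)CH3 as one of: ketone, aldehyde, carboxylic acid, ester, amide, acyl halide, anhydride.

The carbonyl is in the CH(NHCOCH3) segment: pendant –NHC(=O)CH3: N bonded to a carbonyl → amide (not amine).

amide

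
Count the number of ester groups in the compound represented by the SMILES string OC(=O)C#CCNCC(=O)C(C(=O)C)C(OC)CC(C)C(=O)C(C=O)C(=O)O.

–COOH: carbonyl C bonded to –OH and C → carboxylic acid (the –OH is not a separate alcohol).
C≡C triple bond → alkyne.
C–N–C with sp³ carbons and no adjacent C=O → amine (secondary).
–C(=O)– with carbon on both sides → ketone.
pendant –COCH3: carbonyl C bonded to two carbons → ketone.
pendant –OCH3: C–O–C with sp³ C, no adjacent C=O → ether.
–C(=O)– with carbon on both sides → ketone.
pendant –CHO: carbonyl C bonded to C and H → aldehyde.
–COOH: carbonyl C bonded to –OH and C → carboxylic acid (the –OH is not a separate alcohol).
No segment is a ester: HOOC is carboxylic acid, not ester; CO is ketone, not ester; CH(COCH3) is ketone, not ester. → 0.

0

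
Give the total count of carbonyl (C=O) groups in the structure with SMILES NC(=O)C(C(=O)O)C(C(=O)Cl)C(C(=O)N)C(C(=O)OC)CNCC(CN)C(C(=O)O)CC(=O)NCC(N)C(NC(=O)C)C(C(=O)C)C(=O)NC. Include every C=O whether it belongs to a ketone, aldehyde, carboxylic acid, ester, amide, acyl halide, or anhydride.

10

H2NCO: amide, 1 C=O (running total 1).
CH(COOH): carboxylic acid, 1 C=O (running total 2).
CH(COCl): acyl halide, 1 C=O (running total 3).
CH(CONH2): amide, 1 C=O (running total 4).
CH(COOCH3): ester, 1 C=O (running total 5).
CH(COOH): carboxylic acid, 1 C=O (running total 6).
CH2CONHCH2: amide, 1 C=O (running total 7).
CH(NHCOCH3): amide, 1 C=O (running total 8).
CH(COCH3): ketone, 1 C=O (running total 9).
CONHCH3: amide, 1 C=O (running total 10).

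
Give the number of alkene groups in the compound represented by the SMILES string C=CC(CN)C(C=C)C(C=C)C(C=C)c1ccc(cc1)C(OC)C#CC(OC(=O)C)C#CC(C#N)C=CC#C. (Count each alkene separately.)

5

C=C double bond → alkene.
pendant –CH2NH2: N on sp³ C, no adjacent C=O → amine.
pendant –CH=CH2: C=C double bond → alkene.
pendant –CH=CH2: C=C double bond → alkene.
pendant –CH=CH2: C=C double bond → alkene.
para-disubstituted benzene ring → arene.
pendant –OCH3: C–O–C with sp³ C, no adjacent C=O → ether.
C≡C triple bond → alkyne.
pendant –OC(=O)CH3: an acyloxy group → ester.
C≡C triple bond → alkyne.
pendant –C≡N: nitrile.
C=C double bond → alkene.
C≡C triple bond → alkyne.
Alkene appears at: CH2=CH, CH(CH=CH2), CH(CH=CH2), CH(CH=CH2), CH=CH → 5.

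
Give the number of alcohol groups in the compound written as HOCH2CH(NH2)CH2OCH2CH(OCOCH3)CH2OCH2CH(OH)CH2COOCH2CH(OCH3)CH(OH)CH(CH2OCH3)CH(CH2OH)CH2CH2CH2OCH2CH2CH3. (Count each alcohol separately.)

Working along the chain:
  HOCH2: HO– on an sp³ carbon → alcohol.
  CH(NH2): –NH2 on an sp³ carbon with no adjacent C=O → amine.
  CH2OCH2: C–O–C with sp³ carbons on both sides and no adjacent C=O → ether.
  CH(OCOCH3): pendant –OC(=O)CH3: an acyloxy group → ester.
  CH2OCH2: C–O–C with sp³ carbons on both sides and no adjacent C=O → ether.
  CH(OH): –OH on an sp³ carbon → alcohol (secondary).
  CH2COOCH2: –C(=O)–O–C with C on the carbonyl side → ester.
  CH(OCH3): pendant –OCH3: C–O–C with sp³ C, no adjacent C=O → ether.
  CH(OH): –OH on an sp³ carbon → alcohol (secondary).
  CH(CH2OCH3): pendant –CH2OCH3: C–O–C linkage → ether.
  CH(CH2OH): pendant –CH2OH on an sp³ backbone C → alcohol.
  CH2OCH2: C–O–C with sp³ carbons on both sides and no adjacent C=O → ether.
Alcohol appears at: HOCH2, CH(OH), CH(OH), CH(CH2OH) → 4.

4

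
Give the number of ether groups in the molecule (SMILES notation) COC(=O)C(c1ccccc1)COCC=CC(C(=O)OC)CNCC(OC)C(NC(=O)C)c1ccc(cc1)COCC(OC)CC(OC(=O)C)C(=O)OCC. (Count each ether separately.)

4

CH3O–C(=O)–: carbonyl C bonded to C and to –OCH3 → ester (not ketone + ether).
pendant –C6H5: benzene ring → arene.
C–O–C with sp³ carbons on both sides and no adjacent C=O → ether.
C=C double bond → alkene.
pendant –COOCH3: carbonyl C bonded to C and –OCH3 → ester.
C–N–C with sp³ carbons and no adjacent C=O → amine (secondary).
pendant –OCH3: C–O–C with sp³ C, no adjacent C=O → ether.
pendant –NHC(=O)CH3: N bonded to a carbonyl → amide (not amine).
para-disubstituted benzene ring → arene.
C–O–C with sp³ carbons on both sides and no adjacent C=O → ether.
pendant –OCH3: C–O–C with sp³ C, no adjacent C=O → ether.
pendant –OC(=O)CH3: an acyloxy group → ester.
–C(=O)OCH2CH3: carbonyl C bonded to C and to –OEt → ester.
Ether appears at: CH2OCH2, CH(OCH3), CH2OCH2, CH(OCH3) → 4.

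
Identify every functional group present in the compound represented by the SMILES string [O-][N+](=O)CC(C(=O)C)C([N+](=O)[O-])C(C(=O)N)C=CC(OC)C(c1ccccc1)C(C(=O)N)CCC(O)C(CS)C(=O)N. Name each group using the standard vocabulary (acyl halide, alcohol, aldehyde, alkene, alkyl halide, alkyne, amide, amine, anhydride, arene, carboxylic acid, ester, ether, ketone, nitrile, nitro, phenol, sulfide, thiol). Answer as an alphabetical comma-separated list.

Working along the chain:
  O2NCH2: –NO2 on carbon → nitro group.
  CH(COCH3): pendant –COCH3: carbonyl C bonded to two carbons → ketone.
  CH(NO2): –NO2 on an sp³ carbon → nitro (the N=O is not a carbonyl).
  CH(CONH2): pendant –CONH2: carbonyl C bonded to C and N → amide.
  CH=CH: C=C double bond → alkene.
  CH(OCH3): pendant –OCH3: C–O–C with sp³ C, no adjacent C=O → ether.
  CH(C6H5): pendant –C6H5: benzene ring → arene.
  CH(CONH2): pendant –CONH2: carbonyl C bonded to C and N → amide.
  CH(OH): –OH on an sp³ carbon → alcohol (secondary).
  CH(CH2SH): pendant –CH2SH → thiol.
  CONH2: –C(=O)NH2: carbonyl C bonded to C and to N → amide (the N is not a separate amine).

alcohol, alkene, amide, arene, ether, ketone, nitro, thiol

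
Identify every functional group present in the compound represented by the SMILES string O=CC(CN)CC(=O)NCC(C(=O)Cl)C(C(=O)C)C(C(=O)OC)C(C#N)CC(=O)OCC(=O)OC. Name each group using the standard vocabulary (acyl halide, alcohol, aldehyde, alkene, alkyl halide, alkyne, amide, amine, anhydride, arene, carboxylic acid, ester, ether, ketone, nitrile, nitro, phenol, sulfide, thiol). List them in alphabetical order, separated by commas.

terminal –CHO: carbonyl C bonded to H and C → aldehyde.
pendant –CH2NH2: N on sp³ C, no adjacent C=O → amine.
–C(=O)–N– linkage → amide (the N is not an amine).
pendant –C(=O)X: carbonyl C bonded to C and halogen → acyl halide.
pendant –COCH3: carbonyl C bonded to two carbons → ketone.
pendant –COOCH3: carbonyl C bonded to C and –OCH3 → ester.
pendant –C≡N: nitrile.
–C(=O)–O–C with C on the carbonyl side → ester.
–C(=O)OCH3: carbonyl C bonded to C and to –OCH3 → ester (not ketone + ether).

acyl halide, aldehyde, amide, amine, ester, ketone, nitrile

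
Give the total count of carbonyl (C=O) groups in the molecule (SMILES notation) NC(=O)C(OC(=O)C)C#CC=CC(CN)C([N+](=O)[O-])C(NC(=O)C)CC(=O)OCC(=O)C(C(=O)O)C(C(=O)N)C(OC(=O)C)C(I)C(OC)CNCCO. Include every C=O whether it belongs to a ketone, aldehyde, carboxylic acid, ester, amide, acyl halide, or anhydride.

H2NCO: amide, 1 C=O (running total 1).
CH(OCOCH3): ester, 1 C=O (running total 2).
CH(NHCOCH3): amide, 1 C=O (running total 3).
CH2COOCH2: ester, 1 C=O (running total 4).
CO: ketone, 1 C=O (running total 5).
CH(COOH): carboxylic acid, 1 C=O (running total 6).
CH(CONH2): amide, 1 C=O (running total 7).
CH(OCOCH3): ester, 1 C=O (running total 8).

8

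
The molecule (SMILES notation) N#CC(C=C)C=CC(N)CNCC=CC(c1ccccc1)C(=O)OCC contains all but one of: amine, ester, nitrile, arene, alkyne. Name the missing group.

nitrile: present (N≡C — N≡C–: carbon triple-bonded to nitrogen → nitrile).
amine: present (CH(NH2) — –NH2 on an sp³ carbon with no adjacent C=O → amine).
ester: present (COOCH2CH3 — –C(=O)OCH2CH3: carbonyl C bonded to C and to –OEt → ester).
arene: present (CH(C6H5) — pendant –C6H5: benzene ring → arene).
alkyne: absent. In N≡C, the triple bond is C≡N, not C≡C, so it is a nitrile.

alkyne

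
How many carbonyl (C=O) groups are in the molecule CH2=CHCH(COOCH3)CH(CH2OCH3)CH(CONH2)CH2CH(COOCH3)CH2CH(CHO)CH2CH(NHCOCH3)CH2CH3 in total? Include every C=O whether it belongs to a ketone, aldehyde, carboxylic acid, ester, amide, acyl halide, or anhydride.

5

CH(COOCH3): ester, 1 C=O (running total 1).
CH(CONH2): amide, 1 C=O (running total 2).
CH(COOCH3): ester, 1 C=O (running total 3).
CH(CHO): aldehyde, 1 C=O (running total 4).
CH(NHCOCH3): amide, 1 C=O (running total 5).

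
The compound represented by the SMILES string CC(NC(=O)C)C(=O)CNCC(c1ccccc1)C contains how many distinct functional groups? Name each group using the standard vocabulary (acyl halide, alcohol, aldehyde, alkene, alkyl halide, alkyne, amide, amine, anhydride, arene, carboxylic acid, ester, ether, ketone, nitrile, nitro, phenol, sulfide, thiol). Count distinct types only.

4

pendant –NHC(=O)CH3: N bonded to a carbonyl → amide (not amine).
–C(=O)– with carbon on both sides → ketone.
C–N–C with sp³ carbons and no adjacent C=O → amine (secondary).
pendant –C6H5: benzene ring → arene.
Distinct types present: amide, amine, arene, ketone.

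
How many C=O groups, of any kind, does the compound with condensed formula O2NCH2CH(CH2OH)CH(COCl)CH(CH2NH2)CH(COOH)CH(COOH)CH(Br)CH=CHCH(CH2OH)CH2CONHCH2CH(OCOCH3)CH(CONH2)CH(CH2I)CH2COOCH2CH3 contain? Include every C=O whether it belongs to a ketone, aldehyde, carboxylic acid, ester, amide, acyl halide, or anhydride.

CH(COCl): acyl halide, 1 C=O (running total 1).
CH(COOH): carboxylic acid, 1 C=O (running total 2).
CH(COOH): carboxylic acid, 1 C=O (running total 3).
CH2CONHCH2: amide, 1 C=O (running total 4).
CH(OCOCH3): ester, 1 C=O (running total 5).
CH(CONH2): amide, 1 C=O (running total 6).
COOCH2CH3: ester, 1 C=O (running total 7).

7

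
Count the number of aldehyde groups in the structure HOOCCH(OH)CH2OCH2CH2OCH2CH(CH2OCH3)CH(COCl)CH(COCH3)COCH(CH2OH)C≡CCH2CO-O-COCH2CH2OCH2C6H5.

Working along the chain:
  HOOC: –COOH: carbonyl C bonded to –OH and C → carboxylic acid (the –OH is not a separate alcohol).
  CH(OH): –OH on an sp³ carbon → alcohol (secondary).
  CH2OCH2: C–O–C with sp³ carbons on both sides and no adjacent C=O → ether.
  CH2OCH2: C–O–C with sp³ carbons on both sides and no adjacent C=O → ether.
  CH(CH2OCH3): pendant –CH2OCH3: C–O–C linkage → ether.
  CH(COCl): pendant –C(=O)X: carbonyl C bonded to C and halogen → acyl halide.
  CH(COCH3): pendant –COCH3: carbonyl C bonded to two carbons → ketone.
  CO: –C(=O)– with carbon on both sides → ketone.
  CH(CH2OH): pendant –CH2OH on an sp³ backbone C → alcohol.
  C≡C: C≡C triple bond → alkyne.
  CH2CO-O-COCH2: two acyl groups sharing one oxygen, –C(=O)–O–C(=O)– → anhydride.
  CH2OCH2: C–O–C with sp³ carbons on both sides and no adjacent C=O → ether.
  C6H5: –C6H5 phenyl ring → arene.
No segment is a aldehyde: HOOC is carboxylic acid, not aldehyde; CH(COCl) is acyl halide, not aldehyde; CH(COCH3) is ketone, not aldehyde. → 0.

0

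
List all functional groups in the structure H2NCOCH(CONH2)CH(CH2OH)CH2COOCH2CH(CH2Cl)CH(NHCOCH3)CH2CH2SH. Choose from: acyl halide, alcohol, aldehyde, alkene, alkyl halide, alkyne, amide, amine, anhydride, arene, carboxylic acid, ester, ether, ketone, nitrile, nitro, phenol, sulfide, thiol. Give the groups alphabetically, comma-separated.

–C(=O)NH2: carbonyl C bonded to C and to N → amide (the N is not a separate amine).
pendant –CONH2: carbonyl C bonded to C and N → amide.
pendant –CH2OH on an sp³ backbone C → alcohol.
–C(=O)–O–C with C on the carbonyl side → ester.
pendant –CH2X: halogen on sp³ carbon → alkyl halide.
pendant –NHC(=O)CH3: N bonded to a carbonyl → amide (not amine).
–SH on an sp³ carbon → thiol.

alcohol, alkyl halide, amide, ester, thiol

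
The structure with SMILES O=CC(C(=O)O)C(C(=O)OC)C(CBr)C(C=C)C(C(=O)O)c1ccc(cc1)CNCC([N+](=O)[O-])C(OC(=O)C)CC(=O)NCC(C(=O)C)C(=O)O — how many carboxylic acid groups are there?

3

Taking each segment in turn:
  OHC: terminal –CHO: carbonyl C bonded to H and C → aldehyde.
  CH(COOH): pendant –COOH: carbonyl C bonded to C and –OH → carboxylic acid.
  CH(COOCH3): pendant –COOCH3: carbonyl C bonded to C and –OCH3 → ester.
  CH(CH2Br): pendant –CH2X: halogen on sp³ carbon → alkyl halide.
  CH(CH=CH2): pendant –CH=CH2: C=C double bond → alkene.
  CH(COOH): pendant –COOH: carbonyl C bonded to C and –OH → carboxylic acid.
  C6H4: para-disubstituted benzene ring → arene.
  CH2NHCH2: C–N–C with sp³ carbons and no adjacent C=O → amine (secondary).
  CH(NO2): –NO2 on an sp³ carbon → nitro (the N=O is not a carbonyl).
  CH(OCOCH3): pendant –OC(=O)CH3: an acyloxy group → ester.
  CH2CONHCH2: –C(=O)–N– linkage → amide (the N is not an amine).
  CH(COCH3): pendant –COCH3: carbonyl C bonded to two carbons → ketone.
  COOH: –COOH: carbonyl C bonded to –OH and C → carboxylic acid (the –OH is not a separate alcohol).
Carboxylic acid appears at: CH(COOH), CH(COOH), COOH → 3.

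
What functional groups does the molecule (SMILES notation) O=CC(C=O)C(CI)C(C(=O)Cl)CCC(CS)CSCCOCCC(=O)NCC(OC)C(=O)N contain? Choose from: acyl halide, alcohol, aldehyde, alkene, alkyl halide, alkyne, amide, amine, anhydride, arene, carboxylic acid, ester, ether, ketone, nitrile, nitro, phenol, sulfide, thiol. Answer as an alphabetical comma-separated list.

terminal –CHO: carbonyl C bonded to H and C → aldehyde.
pendant –CHO: carbonyl C bonded to C and H → aldehyde.
pendant –CH2X: halogen on sp³ carbon → alkyl halide.
pendant –C(=O)X: carbonyl C bonded to C and halogen → acyl halide.
pendant –CH2SH → thiol.
C–S–C linkage → sulfide (thioether).
C–O–C with sp³ carbons on both sides and no adjacent C=O → ether.
–C(=O)–N– linkage → amide (the N is not an amine).
pendant –OCH3: C–O–C with sp³ C, no adjacent C=O → ether.
–C(=O)NH2: carbonyl C bonded to C and to N → amide (the N is not a separate amine).

acyl halide, aldehyde, alkyl halide, amide, ether, sulfide, thiol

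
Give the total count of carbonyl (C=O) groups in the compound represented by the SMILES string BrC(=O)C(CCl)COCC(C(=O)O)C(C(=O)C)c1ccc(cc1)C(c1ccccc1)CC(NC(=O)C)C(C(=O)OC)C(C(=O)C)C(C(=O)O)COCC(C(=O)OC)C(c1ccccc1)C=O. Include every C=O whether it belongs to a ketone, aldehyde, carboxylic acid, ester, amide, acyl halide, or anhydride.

BrCO: acyl halide, 1 C=O (running total 1).
CH(COOH): carboxylic acid, 1 C=O (running total 2).
CH(COCH3): ketone, 1 C=O (running total 3).
CH(NHCOCH3): amide, 1 C=O (running total 4).
CH(COOCH3): ester, 1 C=O (running total 5).
CH(COCH3): ketone, 1 C=O (running total 6).
CH(COOH): carboxylic acid, 1 C=O (running total 7).
CH(COOCH3): ester, 1 C=O (running total 8).
CHO: aldehyde, 1 C=O (running total 9).

9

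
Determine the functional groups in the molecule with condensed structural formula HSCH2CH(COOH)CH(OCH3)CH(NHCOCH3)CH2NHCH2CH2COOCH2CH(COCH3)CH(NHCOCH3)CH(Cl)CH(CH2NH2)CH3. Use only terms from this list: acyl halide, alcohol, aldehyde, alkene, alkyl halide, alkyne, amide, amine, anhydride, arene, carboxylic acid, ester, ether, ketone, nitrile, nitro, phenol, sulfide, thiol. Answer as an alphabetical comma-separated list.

–SH on an sp³ carbon → thiol.
pendant –COOH: carbonyl C bonded to C and –OH → carboxylic acid.
pendant –OCH3: C–O–C with sp³ C, no adjacent C=O → ether.
pendant –NHC(=O)CH3: N bonded to a carbonyl → amide (not amine).
C–N–C with sp³ carbons and no adjacent C=O → amine (secondary).
–C(=O)–O–C with C on the carbonyl side → ester.
pendant –COCH3: carbonyl C bonded to two carbons → ketone.
pendant –NHC(=O)CH3: N bonded to a carbonyl → amide (not amine).
halogen on an sp³ carbon → alkyl halide.
pendant –CH2NH2: N on sp³ C, no adjacent C=O → amine.

alkyl halide, amide, amine, carboxylic acid, ester, ether, ketone, thiol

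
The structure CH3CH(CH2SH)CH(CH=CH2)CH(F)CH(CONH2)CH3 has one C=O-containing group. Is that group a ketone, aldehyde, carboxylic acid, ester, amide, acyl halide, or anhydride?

The carbonyl is in the CH(CONH2) segment: pendant –CONH2: carbonyl C bonded to C and N → amide.

amide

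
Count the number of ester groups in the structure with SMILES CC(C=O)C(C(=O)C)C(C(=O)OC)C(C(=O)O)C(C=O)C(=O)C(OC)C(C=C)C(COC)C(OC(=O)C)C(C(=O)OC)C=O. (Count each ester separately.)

3

pendant –CHO: carbonyl C bonded to C and H → aldehyde.
pendant –COCH3: carbonyl C bonded to two carbons → ketone.
pendant –COOCH3: carbonyl C bonded to C and –OCH3 → ester.
pendant –COOH: carbonyl C bonded to C and –OH → carboxylic acid.
pendant –CHO: carbonyl C bonded to C and H → aldehyde.
–C(=O)– with carbon on both sides → ketone.
pendant –OCH3: C–O–C with sp³ C, no adjacent C=O → ether.
pendant –CH=CH2: C=C double bond → alkene.
pendant –CH2OCH3: C–O–C linkage → ether.
pendant –OC(=O)CH3: an acyloxy group → ester.
pendant –COOCH3: carbonyl C bonded to C and –OCH3 → ester.
terminal –CHO: carbonyl C bonded to H and C → aldehyde.
Ester appears at: CH(COOCH3), CH(OCOCH3), CH(COOCH3) → 3.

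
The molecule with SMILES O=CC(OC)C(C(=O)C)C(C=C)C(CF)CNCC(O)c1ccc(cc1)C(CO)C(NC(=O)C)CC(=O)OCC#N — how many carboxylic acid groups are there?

terminal –CHO: carbonyl C bonded to H and C → aldehyde.
pendant –OCH3: C–O–C with sp³ C, no adjacent C=O → ether.
pendant –COCH3: carbonyl C bonded to two carbons → ketone.
pendant –CH=CH2: C=C double bond → alkene.
pendant –CH2X: halogen on sp³ carbon → alkyl halide.
C–N–C with sp³ carbons and no adjacent C=O → amine (secondary).
–OH on an sp³ carbon → alcohol (secondary).
para-disubstituted benzene ring → arene.
pendant –CH2OH on an sp³ backbone C → alcohol.
pendant –NHC(=O)CH3: N bonded to a carbonyl → amide (not amine).
–C(=O)–O–C with C on the carbonyl side → ester.
–C≡N: carbon triple-bonded to nitrogen → nitrile.
No segment is a carboxylic acid: OHC is aldehyde, not carboxylic acid; CH(OH) is alcohol, not carboxylic acid; CH(CH2OH) is alcohol, not carboxylic acid. → 0.

0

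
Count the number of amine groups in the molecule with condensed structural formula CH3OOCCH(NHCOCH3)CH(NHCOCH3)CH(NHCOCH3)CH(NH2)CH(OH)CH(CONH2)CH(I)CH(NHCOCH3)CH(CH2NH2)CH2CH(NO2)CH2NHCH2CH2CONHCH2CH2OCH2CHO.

Reading the structure from left to right:
  CH3OOC: CH3O–C(=O)–: carbonyl C bonded to C and to –OCH3 → ester (not ketone + ether).
  CH(NHCOCH3): pendant –NHC(=O)CH3: N bonded to a carbonyl → amide (not amine).
  CH(NHCOCH3): pendant –NHC(=O)CH3: N bonded to a carbonyl → amide (not amine).
  CH(NHCOCH3): pendant –NHC(=O)CH3: N bonded to a carbonyl → amide (not amine).
  CH(NH2): –NH2 on an sp³ carbon with no adjacent C=O → amine.
  CH(OH): –OH on an sp³ carbon → alcohol (secondary).
  CH(CONH2): pendant –CONH2: carbonyl C bonded to C and N → amide.
  CH(I): halogen on an sp³ carbon → alkyl halide.
  CH(NHCOCH3): pendant –NHC(=O)CH3: N bonded to a carbonyl → amide (not amine).
  CH(CH2NH2): pendant –CH2NH2: N on sp³ C, no adjacent C=O → amine.
  CH(NO2): –NO2 on an sp³ carbon → nitro (the N=O is not a carbonyl).
  CH2NHCH2: C–N–C with sp³ carbons and no adjacent C=O → amine (secondary).
  CH2CONHCH2: –C(=O)–N– linkage → amide (the N is not an amine).
  CH2OCH2: C–O–C with sp³ carbons on both sides and no adjacent C=O → ether.
  CHO: terminal –CHO: carbonyl C bonded to H and C → aldehyde.
Amine appears at: CH(NH2), CH(CH2NH2), CH2NHCH2 → 3.

3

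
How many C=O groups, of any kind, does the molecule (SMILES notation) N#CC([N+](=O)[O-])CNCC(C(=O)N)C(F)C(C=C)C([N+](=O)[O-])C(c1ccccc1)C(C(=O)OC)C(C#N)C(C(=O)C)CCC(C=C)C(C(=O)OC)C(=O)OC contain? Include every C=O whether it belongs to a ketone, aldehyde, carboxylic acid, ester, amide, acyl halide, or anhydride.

5

CH(CONH2): amide, 1 C=O (running total 1).
CH(COOCH3): ester, 1 C=O (running total 2).
CH(COCH3): ketone, 1 C=O (running total 3).
CH(COOCH3): ester, 1 C=O (running total 4).
COOCH3: ester, 1 C=O (running total 5).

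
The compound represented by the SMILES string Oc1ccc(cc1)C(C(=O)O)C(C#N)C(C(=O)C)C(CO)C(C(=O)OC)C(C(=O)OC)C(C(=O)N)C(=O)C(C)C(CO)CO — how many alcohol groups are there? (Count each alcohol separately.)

3

–OH attached directly to an aromatic ring → phenol (not alcohol); the ring itself is an arene.
pendant –COOH: carbonyl C bonded to C and –OH → carboxylic acid.
pendant –C≡N: nitrile.
pendant –COCH3: carbonyl C bonded to two carbons → ketone.
pendant –CH2OH on an sp³ backbone C → alcohol.
pendant –COOCH3: carbonyl C bonded to C and –OCH3 → ester.
pendant –COOCH3: carbonyl C bonded to C and –OCH3 → ester.
pendant –CONH2: carbonyl C bonded to C and N → amide.
–C(=O)– with carbon on both sides → ketone.
pendant –CH2OH on an sp³ backbone C → alcohol.
–OH on an sp³ carbon → alcohol.
Alcohol appears at: CH(CH2OH), CH(CH2OH), CH2OH → 3.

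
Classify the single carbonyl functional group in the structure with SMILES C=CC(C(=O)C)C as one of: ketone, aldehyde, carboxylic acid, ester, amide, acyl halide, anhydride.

The carbonyl is in the CH(COCH3) segment: pendant –COCH3: carbonyl C bonded to two carbons → ketone.

ketone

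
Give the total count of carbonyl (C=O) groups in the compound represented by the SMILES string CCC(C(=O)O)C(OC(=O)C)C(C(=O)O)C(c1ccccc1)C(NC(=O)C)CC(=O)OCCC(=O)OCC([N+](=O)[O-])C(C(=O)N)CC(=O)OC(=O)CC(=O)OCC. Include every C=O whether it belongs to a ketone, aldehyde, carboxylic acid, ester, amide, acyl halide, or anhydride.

10

CH(COOH): carboxylic acid, 1 C=O (running total 1).
CH(OCOCH3): ester, 1 C=O (running total 2).
CH(COOH): carboxylic acid, 1 C=O (running total 3).
CH(NHCOCH3): amide, 1 C=O (running total 4).
CH2COOCH2: ester, 1 C=O (running total 5).
CH2COOCH2: ester, 1 C=O (running total 6).
CH(CONH2): amide, 1 C=O (running total 7).
CH2CO-O-COCH2: anhydride, 2 C=O (running total 9).
COOCH2CH3: ester, 1 C=O (running total 10).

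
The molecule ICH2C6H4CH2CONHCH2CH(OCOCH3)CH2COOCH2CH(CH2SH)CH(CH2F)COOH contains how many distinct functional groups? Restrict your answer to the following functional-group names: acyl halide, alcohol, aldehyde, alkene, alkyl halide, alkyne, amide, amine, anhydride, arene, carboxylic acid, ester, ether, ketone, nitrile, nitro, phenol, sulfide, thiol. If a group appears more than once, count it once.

Working along the chain:
  ICH2: halogen on an sp³ carbon → alkyl halide.
  C6H4: para-disubstituted benzene ring → arene.
  CH2CONHCH2: –C(=O)–N– linkage → amide (the N is not an amine).
  CH(OCOCH3): pendant –OC(=O)CH3: an acyloxy group → ester.
  CH2COOCH2: –C(=O)–O–C with C on the carbonyl side → ester.
  CH(CH2SH): pendant –CH2SH → thiol.
  CH(CH2F): pendant –CH2X: halogen on sp³ carbon → alkyl halide.
  COOH: –COOH: carbonyl C bonded to –OH and C → carboxylic acid (the –OH is not a separate alcohol).
Distinct types present: alkyl halide, amide, arene, carboxylic acid, ester, thiol.

6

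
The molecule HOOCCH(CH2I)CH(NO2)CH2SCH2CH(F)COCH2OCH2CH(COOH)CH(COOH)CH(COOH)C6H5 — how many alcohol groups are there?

–COOH: carbonyl C bonded to –OH and C → carboxylic acid (the –OH is not a separate alcohol).
pendant –CH2X: halogen on sp³ carbon → alkyl halide.
–NO2 on an sp³ carbon → nitro (the N=O is not a carbonyl).
C–S–C linkage → sulfide (thioether).
halogen on an sp³ carbon → alkyl halide.
–C(=O)– with carbon on both sides → ketone.
C–O–C with sp³ carbons on both sides and no adjacent C=O → ether.
pendant –COOH: carbonyl C bonded to C and –OH → carboxylic acid.
pendant –COOH: carbonyl C bonded to C and –OH → carboxylic acid.
pendant –COOH: carbonyl C bonded to C and –OH → carboxylic acid.
–C6H5 phenyl ring → arene.
No segment is a alcohol: HOOC is carboxylic acid, not alcohol; CO is ketone, not alcohol; CH2OCH2 is ether, not alcohol. → 0.

0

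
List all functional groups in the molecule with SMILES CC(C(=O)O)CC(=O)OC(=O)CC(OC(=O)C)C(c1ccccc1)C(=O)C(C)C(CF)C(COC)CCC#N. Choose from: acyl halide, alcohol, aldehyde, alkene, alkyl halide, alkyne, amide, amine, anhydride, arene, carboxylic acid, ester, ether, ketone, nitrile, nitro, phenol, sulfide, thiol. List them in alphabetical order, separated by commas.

alkyl halide, anhydride, arene, carboxylic acid, ester, ether, ketone, nitrile

pendant –COOH: carbonyl C bonded to C and –OH → carboxylic acid.
two acyl groups sharing one oxygen, –C(=O)–O–C(=O)– → anhydride.
pendant –OC(=O)CH3: an acyloxy group → ester.
pendant –C6H5: benzene ring → arene.
–C(=O)– with carbon on both sides → ketone.
pendant –CH2X: halogen on sp³ carbon → alkyl halide.
pendant –CH2OCH3: C–O–C linkage → ether.
–C≡N: carbon triple-bonded to nitrogen → nitrile.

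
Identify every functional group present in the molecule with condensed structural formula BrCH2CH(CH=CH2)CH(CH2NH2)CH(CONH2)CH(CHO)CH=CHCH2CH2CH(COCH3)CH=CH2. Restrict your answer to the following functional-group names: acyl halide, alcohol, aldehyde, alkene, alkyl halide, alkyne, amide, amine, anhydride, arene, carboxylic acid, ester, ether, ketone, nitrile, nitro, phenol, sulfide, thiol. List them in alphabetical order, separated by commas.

aldehyde, alkene, alkyl halide, amide, amine, ketone

Reading the structure from left to right:
  BrCH2: halogen on an sp³ carbon → alkyl halide.
  CH(CH=CH2): pendant –CH=CH2: C=C double bond → alkene.
  CH(CH2NH2): pendant –CH2NH2: N on sp³ C, no adjacent C=O → amine.
  CH(CONH2): pendant –CONH2: carbonyl C bonded to C and N → amide.
  CH(CHO): pendant –CHO: carbonyl C bonded to C and H → aldehyde.
  CH=CH: C=C double bond → alkene.
  CH(COCH3): pendant –COCH3: carbonyl C bonded to two carbons → ketone.
  CH=CH2: C=C double bond → alkene.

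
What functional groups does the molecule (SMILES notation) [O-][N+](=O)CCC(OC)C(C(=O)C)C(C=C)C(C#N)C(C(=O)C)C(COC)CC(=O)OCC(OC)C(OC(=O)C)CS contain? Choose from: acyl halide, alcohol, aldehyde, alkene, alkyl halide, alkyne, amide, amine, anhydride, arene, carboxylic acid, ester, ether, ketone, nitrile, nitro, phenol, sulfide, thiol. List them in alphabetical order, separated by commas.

–NO2 on carbon → nitro group.
pendant –OCH3: C–O–C with sp³ C, no adjacent C=O → ether.
pendant –COCH3: carbonyl C bonded to two carbons → ketone.
pendant –CH=CH2: C=C double bond → alkene.
pendant –C≡N: nitrile.
pendant –COCH3: carbonyl C bonded to two carbons → ketone.
pendant –CH2OCH3: C–O–C linkage → ether.
–C(=O)–O–C with C on the carbonyl side → ester.
pendant –OCH3: C–O–C with sp³ C, no adjacent C=O → ether.
pendant –OC(=O)CH3: an acyloxy group → ester.
–SH on an sp³ carbon → thiol.

alkene, ester, ether, ketone, nitrile, nitro, thiol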